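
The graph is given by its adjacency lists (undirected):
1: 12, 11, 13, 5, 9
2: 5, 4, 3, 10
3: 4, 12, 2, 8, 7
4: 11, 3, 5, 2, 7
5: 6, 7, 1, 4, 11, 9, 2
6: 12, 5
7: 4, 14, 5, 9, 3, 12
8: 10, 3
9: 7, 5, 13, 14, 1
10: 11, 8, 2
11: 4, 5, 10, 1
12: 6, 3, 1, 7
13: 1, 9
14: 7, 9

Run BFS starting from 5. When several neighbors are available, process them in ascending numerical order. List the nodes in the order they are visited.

Visit 5; enqueue 1, 2, 4, 6, 7, 9, 11 → queue [1, 2, 4, 6, 7, 9, 11]
Visit 1; enqueue 12, 13 → queue [2, 4, 6, 7, 9, 11, 12, 13]
Visit 2; enqueue 3, 10 → queue [4, 6, 7, 9, 11, 12, 13, 3, 10]
Visit 4 → queue [6, 7, 9, 11, 12, 13, 3, 10]
Visit 6 → queue [7, 9, 11, 12, 13, 3, 10]
Visit 7; enqueue 14 → queue [9, 11, 12, 13, 3, 10, 14]
Visit 9 → queue [11, 12, 13, 3, 10, 14]
Visit 11 → queue [12, 13, 3, 10, 14]
Visit 12 → queue [13, 3, 10, 14]
Visit 13 → queue [3, 10, 14]
Visit 3; enqueue 8 → queue [10, 14, 8]
Visit 10 → queue [14, 8]
Visit 14 → queue [8]
Visit 8 → queue []

5 -> 1 -> 2 -> 4 -> 6 -> 7 -> 9 -> 11 -> 12 -> 13 -> 3 -> 10 -> 14 -> 8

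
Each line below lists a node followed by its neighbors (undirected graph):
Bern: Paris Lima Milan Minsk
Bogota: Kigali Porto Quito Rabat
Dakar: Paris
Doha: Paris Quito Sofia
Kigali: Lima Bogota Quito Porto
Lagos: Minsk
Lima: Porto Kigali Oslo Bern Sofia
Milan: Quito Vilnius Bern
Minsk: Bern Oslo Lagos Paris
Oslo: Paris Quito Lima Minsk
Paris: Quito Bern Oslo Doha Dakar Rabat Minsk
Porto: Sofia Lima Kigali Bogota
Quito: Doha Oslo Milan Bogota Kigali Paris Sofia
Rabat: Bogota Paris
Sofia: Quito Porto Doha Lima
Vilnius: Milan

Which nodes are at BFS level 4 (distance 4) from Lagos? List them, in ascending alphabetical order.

Bogota, Kigali, Porto, Sofia, Vilnius

Level 0: Lagos
Level 1: Minsk
Level 2: Bern, Oslo, Paris
Level 3: Dakar, Doha, Lima, Milan, Quito, Rabat
Level 4: Bogota, Kigali, Porto, Sofia, Vilnius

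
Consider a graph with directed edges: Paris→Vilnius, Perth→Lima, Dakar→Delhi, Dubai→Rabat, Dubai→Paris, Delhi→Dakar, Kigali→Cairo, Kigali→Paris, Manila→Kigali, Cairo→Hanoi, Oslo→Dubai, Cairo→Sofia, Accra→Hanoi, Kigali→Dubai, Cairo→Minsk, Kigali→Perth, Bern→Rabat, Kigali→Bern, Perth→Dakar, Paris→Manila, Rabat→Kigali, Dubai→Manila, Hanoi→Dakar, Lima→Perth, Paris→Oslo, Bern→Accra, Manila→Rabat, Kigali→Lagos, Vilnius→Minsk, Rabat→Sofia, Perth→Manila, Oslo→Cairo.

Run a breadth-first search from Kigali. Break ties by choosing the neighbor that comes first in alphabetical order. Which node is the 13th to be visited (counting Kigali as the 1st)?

Manila

Visit Kigali; enqueue Bern, Cairo, Dubai, Lagos, Paris, Perth → queue [Bern, Cairo, Dubai, Lagos, Paris, Perth]
Visit Bern; enqueue Accra, Rabat → queue [Cairo, Dubai, Lagos, Paris, Perth, Accra, Rabat]
Visit Cairo; enqueue Hanoi, Minsk, Sofia → queue [Dubai, Lagos, Paris, Perth, Accra, Rabat, Hanoi, Minsk, Sofia]
Visit Dubai; enqueue Manila → queue [Lagos, Paris, Perth, Accra, Rabat, Hanoi, Minsk, Sofia, Manila]
Visit Lagos → queue [Paris, Perth, Accra, Rabat, Hanoi, Minsk, Sofia, Manila]
Visit Paris; enqueue Oslo, Vilnius → queue [Perth, Accra, Rabat, Hanoi, Minsk, Sofia, Manila, Oslo, Vilnius]
Visit Perth; enqueue Dakar, Lima → queue [Accra, Rabat, Hanoi, Minsk, Sofia, Manila, Oslo, Vilnius, Dakar, Lima]
Visit Accra → queue [Rabat, Hanoi, Minsk, Sofia, Manila, Oslo, Vilnius, Dakar, Lima]
Visit Rabat → queue [Hanoi, Minsk, Sofia, Manila, Oslo, Vilnius, Dakar, Lima]
Visit Hanoi → queue [Minsk, Sofia, Manila, Oslo, Vilnius, Dakar, Lima]
Visit Minsk → queue [Sofia, Manila, Oslo, Vilnius, Dakar, Lima]
Visit Sofia → queue [Manila, Oslo, Vilnius, Dakar, Lima]
Visit Manila → queue [Oslo, Vilnius, Dakar, Lima]
Visit Oslo → queue [Vilnius, Dakar, Lima]
Visit Vilnius → queue [Dakar, Lima]
Visit Dakar; enqueue Delhi → queue [Lima, Delhi]
Visit Lima → queue [Delhi]
Visit Delhi → queue []

Visit order: Kigali, Bern, Cairo, Dubai, Lagos, Paris, Perth, Accra, Rabat, Hanoi, Minsk, Sofia, Manila, Oslo, Vilnius, Dakar, Lima, Delhi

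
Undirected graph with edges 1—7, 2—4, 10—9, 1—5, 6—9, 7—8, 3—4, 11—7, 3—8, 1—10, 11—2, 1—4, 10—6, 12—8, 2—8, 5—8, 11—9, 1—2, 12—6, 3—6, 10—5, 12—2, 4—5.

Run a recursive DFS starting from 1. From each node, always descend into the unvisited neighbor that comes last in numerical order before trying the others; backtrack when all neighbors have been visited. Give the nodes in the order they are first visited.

1 10 9 11 7 8 12 6 3 4 5 2

Visit 1
1 → 10
10 → 9
9 → 11
11 → 7
7 → 8
8 → 12
12 → 6
6 → 3
3 → 4
4 → 5
4 → 2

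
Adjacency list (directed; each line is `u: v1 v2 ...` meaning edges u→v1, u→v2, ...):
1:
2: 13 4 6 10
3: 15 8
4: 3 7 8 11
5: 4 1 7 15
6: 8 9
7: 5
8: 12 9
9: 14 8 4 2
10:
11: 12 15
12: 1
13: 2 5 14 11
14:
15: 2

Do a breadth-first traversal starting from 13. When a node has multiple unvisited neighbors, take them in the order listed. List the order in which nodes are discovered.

13 → 2 → 5 → 14 → 11 → 4 → 6 → 10 → 1 → 7 → 15 → 12 → 3 → 8 → 9

Visit 13; enqueue 2, 5, 14, 11 → queue [2, 5, 14, 11]
Visit 2; enqueue 4, 6, 10 → queue [5, 14, 11, 4, 6, 10]
Visit 5; enqueue 1, 7, 15 → queue [14, 11, 4, 6, 10, 1, 7, 15]
Visit 14 → queue [11, 4, 6, 10, 1, 7, 15]
Visit 11; enqueue 12 → queue [4, 6, 10, 1, 7, 15, 12]
Visit 4; enqueue 3, 8 → queue [6, 10, 1, 7, 15, 12, 3, 8]
Visit 6; enqueue 9 → queue [10, 1, 7, 15, 12, 3, 8, 9]
Visit 10 → queue [1, 7, 15, 12, 3, 8, 9]
Visit 1 → queue [7, 15, 12, 3, 8, 9]
Visit 7 → queue [15, 12, 3, 8, 9]
Visit 15 → queue [12, 3, 8, 9]
Visit 12 → queue [3, 8, 9]
Visit 3 → queue [8, 9]
Visit 8 → queue [9]
Visit 9 → queue []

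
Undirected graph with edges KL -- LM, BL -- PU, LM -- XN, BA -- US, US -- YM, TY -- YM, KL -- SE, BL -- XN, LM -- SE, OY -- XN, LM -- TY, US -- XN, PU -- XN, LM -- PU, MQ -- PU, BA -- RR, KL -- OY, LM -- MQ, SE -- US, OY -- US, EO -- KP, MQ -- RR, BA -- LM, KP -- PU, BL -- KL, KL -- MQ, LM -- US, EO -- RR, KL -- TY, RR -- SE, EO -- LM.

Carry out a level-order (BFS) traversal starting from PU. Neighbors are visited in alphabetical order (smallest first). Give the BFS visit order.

PU → BL → KP → LM → MQ → XN → KL → EO → BA → SE → TY → US → RR → OY → YM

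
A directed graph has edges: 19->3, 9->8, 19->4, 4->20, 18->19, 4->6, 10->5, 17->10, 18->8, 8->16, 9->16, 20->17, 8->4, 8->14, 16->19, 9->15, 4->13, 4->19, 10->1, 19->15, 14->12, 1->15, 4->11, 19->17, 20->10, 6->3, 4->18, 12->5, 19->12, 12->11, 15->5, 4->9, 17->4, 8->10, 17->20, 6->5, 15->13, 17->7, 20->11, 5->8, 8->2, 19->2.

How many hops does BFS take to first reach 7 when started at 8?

4

Level 0: 8
Level 1: 2, 4, 10, 14, 16
Level 2: 1, 5, 6, 9, 11, 12, 13, 18, 19, 20
Level 3: 3, 15, 17
Level 4: 7
7 first appears at level 4.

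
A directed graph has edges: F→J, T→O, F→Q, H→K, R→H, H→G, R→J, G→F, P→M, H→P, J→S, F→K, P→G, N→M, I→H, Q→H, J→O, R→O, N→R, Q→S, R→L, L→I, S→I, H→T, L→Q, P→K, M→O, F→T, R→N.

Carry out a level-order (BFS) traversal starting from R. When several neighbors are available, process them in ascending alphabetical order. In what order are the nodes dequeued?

Visit R; enqueue H, J, L, N, O → queue [H, J, L, N, O]
Visit H; enqueue G, K, P, T → queue [J, L, N, O, G, K, P, T]
Visit J; enqueue S → queue [L, N, O, G, K, P, T, S]
Visit L; enqueue I, Q → queue [N, O, G, K, P, T, S, I, Q]
Visit N; enqueue M → queue [O, G, K, P, T, S, I, Q, M]
Visit O → queue [G, K, P, T, S, I, Q, M]
Visit G; enqueue F → queue [K, P, T, S, I, Q, M, F]
Visit K → queue [P, T, S, I, Q, M, F]
Visit P → queue [T, S, I, Q, M, F]
Visit T → queue [S, I, Q, M, F]
Visit S → queue [I, Q, M, F]
Visit I → queue [Q, M, F]
Visit Q → queue [M, F]
Visit M → queue [F]
Visit F → queue []

R -> H -> J -> L -> N -> O -> G -> K -> P -> T -> S -> I -> Q -> M -> F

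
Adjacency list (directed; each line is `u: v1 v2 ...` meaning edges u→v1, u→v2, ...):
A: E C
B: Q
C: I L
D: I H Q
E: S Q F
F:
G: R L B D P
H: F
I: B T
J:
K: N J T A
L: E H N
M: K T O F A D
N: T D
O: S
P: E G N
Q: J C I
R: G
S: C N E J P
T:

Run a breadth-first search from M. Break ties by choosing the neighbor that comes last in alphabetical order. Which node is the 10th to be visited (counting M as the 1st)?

J

Visit M; enqueue T, O, K, F, D, A → queue [T, O, K, F, D, A]
Visit T → queue [O, K, F, D, A]
Visit O; enqueue S → queue [K, F, D, A, S]
Visit K; enqueue N, J → queue [F, D, A, S, N, J]
Visit F → queue [D, A, S, N, J]
Visit D; enqueue Q, I, H → queue [A, S, N, J, Q, I, H]
Visit A; enqueue E, C → queue [S, N, J, Q, I, H, E, C]
Visit S; enqueue P → queue [N, J, Q, I, H, E, C, P]
Visit N → queue [J, Q, I, H, E, C, P]
Visit J → queue [Q, I, H, E, C, P]
Visit Q → queue [I, H, E, C, P]
Visit I; enqueue B → queue [H, E, C, P, B]
Visit H → queue [E, C, P, B]
Visit E → queue [C, P, B]
Visit C; enqueue L → queue [P, B, L]
Visit P; enqueue G → queue [B, L, G]
Visit B → queue [L, G]
Visit L → queue [G]
Visit G; enqueue R → queue [R]
Visit R → queue []

Visit order: M, T, O, K, F, D, A, S, N, J, Q, I, H, E, C, P, B, L, G, R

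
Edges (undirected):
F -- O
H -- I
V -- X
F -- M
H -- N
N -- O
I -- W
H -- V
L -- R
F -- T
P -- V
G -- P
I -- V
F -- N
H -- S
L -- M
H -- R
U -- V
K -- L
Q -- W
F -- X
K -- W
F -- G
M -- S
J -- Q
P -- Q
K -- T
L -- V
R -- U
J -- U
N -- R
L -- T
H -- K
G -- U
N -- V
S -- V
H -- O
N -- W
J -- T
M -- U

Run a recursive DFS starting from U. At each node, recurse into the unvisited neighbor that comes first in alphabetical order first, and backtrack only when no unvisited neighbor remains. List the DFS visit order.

U → G → F → M → L → K → H → I → V → N → O → R → W → Q → J → T → P → S → X

Visit U
U → G
G → F
F → M
M → L
L → K
K → H
H → I
I → V
V → N
N → O
N → R
N → W
W → Q
Q → J
J → T
Q → P
V → S
V → X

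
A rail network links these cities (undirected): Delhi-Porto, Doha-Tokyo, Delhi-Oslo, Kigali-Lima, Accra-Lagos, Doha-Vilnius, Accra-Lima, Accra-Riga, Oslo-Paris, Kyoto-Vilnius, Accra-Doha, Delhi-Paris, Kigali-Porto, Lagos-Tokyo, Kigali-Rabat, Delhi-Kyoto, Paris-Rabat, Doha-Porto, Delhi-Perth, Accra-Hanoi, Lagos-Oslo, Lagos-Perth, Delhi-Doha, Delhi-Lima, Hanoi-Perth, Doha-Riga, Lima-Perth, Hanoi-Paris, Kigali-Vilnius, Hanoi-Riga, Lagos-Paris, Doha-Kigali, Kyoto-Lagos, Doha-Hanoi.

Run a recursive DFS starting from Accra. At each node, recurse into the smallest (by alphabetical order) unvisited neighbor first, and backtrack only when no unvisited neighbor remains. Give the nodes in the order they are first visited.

Accra Doha Delhi Kyoto Lagos Oslo Paris Hanoi Perth Lima Kigali Porto Rabat Vilnius Riga Tokyo

Visit Accra
Accra → Doha
Doha → Delhi
Delhi → Kyoto
Kyoto → Lagos
Lagos → Oslo
Oslo → Paris
Paris → Hanoi
Hanoi → Perth
Perth → Lima
Lima → Kigali
Kigali → Porto
Kigali → Rabat
Kigali → Vilnius
Hanoi → Riga
Lagos → Tokyo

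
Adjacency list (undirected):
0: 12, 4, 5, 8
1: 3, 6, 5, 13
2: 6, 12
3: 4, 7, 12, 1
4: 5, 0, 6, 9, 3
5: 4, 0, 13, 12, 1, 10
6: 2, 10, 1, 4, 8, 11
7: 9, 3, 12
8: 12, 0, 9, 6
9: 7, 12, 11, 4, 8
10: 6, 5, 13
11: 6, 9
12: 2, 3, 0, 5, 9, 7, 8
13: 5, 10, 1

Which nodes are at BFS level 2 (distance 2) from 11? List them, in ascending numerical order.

1, 2, 4, 7, 8, 10, 12

Level 0: 11
Level 1: 6, 9
Level 2: 1, 2, 4, 7, 8, 10, 12
Level 3: 0, 3, 5, 13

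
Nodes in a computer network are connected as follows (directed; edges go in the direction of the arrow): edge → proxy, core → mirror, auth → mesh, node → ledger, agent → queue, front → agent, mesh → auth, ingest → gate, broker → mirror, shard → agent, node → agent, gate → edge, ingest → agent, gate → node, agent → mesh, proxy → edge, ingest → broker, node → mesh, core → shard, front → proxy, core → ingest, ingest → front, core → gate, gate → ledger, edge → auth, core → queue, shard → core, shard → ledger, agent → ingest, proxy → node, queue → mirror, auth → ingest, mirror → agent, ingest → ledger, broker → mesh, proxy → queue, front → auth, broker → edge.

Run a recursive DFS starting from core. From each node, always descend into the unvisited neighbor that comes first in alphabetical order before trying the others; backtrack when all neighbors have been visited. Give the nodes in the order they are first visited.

core, gate, edge, auth, ingest, agent, mesh, queue, mirror, broker, front, proxy, node, ledger, shard

Visit core
core → gate
gate → edge
edge → auth
auth → ingest
ingest → agent
agent → mesh
agent → queue
queue → mirror
ingest → broker
ingest → front
front → proxy
proxy → node
node → ledger
core → shard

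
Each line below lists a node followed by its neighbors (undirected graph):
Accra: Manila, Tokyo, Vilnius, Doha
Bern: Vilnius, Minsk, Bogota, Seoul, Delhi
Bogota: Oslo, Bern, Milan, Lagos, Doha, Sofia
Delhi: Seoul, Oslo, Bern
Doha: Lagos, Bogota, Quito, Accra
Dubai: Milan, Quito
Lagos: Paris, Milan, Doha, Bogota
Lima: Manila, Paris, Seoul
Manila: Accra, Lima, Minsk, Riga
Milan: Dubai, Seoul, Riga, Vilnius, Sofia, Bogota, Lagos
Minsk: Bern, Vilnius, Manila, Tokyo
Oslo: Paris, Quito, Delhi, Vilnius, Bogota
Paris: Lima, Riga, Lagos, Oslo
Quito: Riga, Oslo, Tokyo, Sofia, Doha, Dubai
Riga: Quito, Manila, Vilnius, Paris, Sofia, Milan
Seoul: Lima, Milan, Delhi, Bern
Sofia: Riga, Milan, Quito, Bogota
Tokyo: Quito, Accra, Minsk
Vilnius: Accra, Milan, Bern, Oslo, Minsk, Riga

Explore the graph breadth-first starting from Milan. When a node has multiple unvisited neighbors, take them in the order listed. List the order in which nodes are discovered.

Milan, Dubai, Seoul, Riga, Vilnius, Sofia, Bogota, Lagos, Quito, Lima, Delhi, Bern, Manila, Paris, Accra, Oslo, Minsk, Doha, Tokyo

Visit Milan; enqueue Dubai, Seoul, Riga, Vilnius, Sofia, Bogota, Lagos → queue [Dubai, Seoul, Riga, Vilnius, Sofia, Bogota, Lagos]
Visit Dubai; enqueue Quito → queue [Seoul, Riga, Vilnius, Sofia, Bogota, Lagos, Quito]
Visit Seoul; enqueue Lima, Delhi, Bern → queue [Riga, Vilnius, Sofia, Bogota, Lagos, Quito, Lima, Delhi, Bern]
Visit Riga; enqueue Manila, Paris → queue [Vilnius, Sofia, Bogota, Lagos, Quito, Lima, Delhi, Bern, Manila, Paris]
Visit Vilnius; enqueue Accra, Oslo, Minsk → queue [Sofia, Bogota, Lagos, Quito, Lima, Delhi, Bern, Manila, Paris, Accra, Oslo, Minsk]
Visit Sofia → queue [Bogota, Lagos, Quito, Lima, Delhi, Bern, Manila, Paris, Accra, Oslo, Minsk]
Visit Bogota; enqueue Doha → queue [Lagos, Quito, Lima, Delhi, Bern, Manila, Paris, Accra, Oslo, Minsk, Doha]
Visit Lagos → queue [Quito, Lima, Delhi, Bern, Manila, Paris, Accra, Oslo, Minsk, Doha]
Visit Quito; enqueue Tokyo → queue [Lima, Delhi, Bern, Manila, Paris, Accra, Oslo, Minsk, Doha, Tokyo]
Visit Lima → queue [Delhi, Bern, Manila, Paris, Accra, Oslo, Minsk, Doha, Tokyo]
Visit Delhi → queue [Bern, Manila, Paris, Accra, Oslo, Minsk, Doha, Tokyo]
Visit Bern → queue [Manila, Paris, Accra, Oslo, Minsk, Doha, Tokyo]
Visit Manila → queue [Paris, Accra, Oslo, Minsk, Doha, Tokyo]
Visit Paris → queue [Accra, Oslo, Minsk, Doha, Tokyo]
Visit Accra → queue [Oslo, Minsk, Doha, Tokyo]
Visit Oslo → queue [Minsk, Doha, Tokyo]
Visit Minsk → queue [Doha, Tokyo]
Visit Doha → queue [Tokyo]
Visit Tokyo → queue []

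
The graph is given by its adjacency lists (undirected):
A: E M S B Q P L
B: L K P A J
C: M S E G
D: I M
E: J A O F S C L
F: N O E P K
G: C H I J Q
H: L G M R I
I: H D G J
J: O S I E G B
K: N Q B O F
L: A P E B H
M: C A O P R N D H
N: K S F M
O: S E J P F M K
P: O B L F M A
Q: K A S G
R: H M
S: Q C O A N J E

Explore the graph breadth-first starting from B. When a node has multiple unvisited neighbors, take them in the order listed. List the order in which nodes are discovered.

Visit B; enqueue L, K, P, A, J → queue [L, K, P, A, J]
Visit L; enqueue E, H → queue [K, P, A, J, E, H]
Visit K; enqueue N, Q, O, F → queue [P, A, J, E, H, N, Q, O, F]
Visit P; enqueue M → queue [A, J, E, H, N, Q, O, F, M]
Visit A; enqueue S → queue [J, E, H, N, Q, O, F, M, S]
Visit J; enqueue I, G → queue [E, H, N, Q, O, F, M, S, I, G]
Visit E; enqueue C → queue [H, N, Q, O, F, M, S, I, G, C]
Visit H; enqueue R → queue [N, Q, O, F, M, S, I, G, C, R]
Visit N → queue [Q, O, F, M, S, I, G, C, R]
Visit Q → queue [O, F, M, S, I, G, C, R]
Visit O → queue [F, M, S, I, G, C, R]
Visit F → queue [M, S, I, G, C, R]
Visit M; enqueue D → queue [S, I, G, C, R, D]
Visit S → queue [I, G, C, R, D]
Visit I → queue [G, C, R, D]
Visit G → queue [C, R, D]
Visit C → queue [R, D]
Visit R → queue [D]
Visit D → queue []

B -> L -> K -> P -> A -> J -> E -> H -> N -> Q -> O -> F -> M -> S -> I -> G -> C -> R -> D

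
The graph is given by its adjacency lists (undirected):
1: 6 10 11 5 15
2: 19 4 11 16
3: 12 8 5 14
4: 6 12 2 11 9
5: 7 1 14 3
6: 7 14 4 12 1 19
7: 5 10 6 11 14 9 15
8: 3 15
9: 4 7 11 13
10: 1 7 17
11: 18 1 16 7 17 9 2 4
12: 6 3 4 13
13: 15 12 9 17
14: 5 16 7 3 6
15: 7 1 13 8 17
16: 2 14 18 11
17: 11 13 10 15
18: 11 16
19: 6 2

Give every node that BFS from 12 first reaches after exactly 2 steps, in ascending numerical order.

1, 2, 5, 7, 8, 9, 11, 14, 15, 17, 19

Level 0: 12
Level 1: 3, 4, 6, 13
Level 2: 1, 2, 5, 7, 8, 9, 11, 14, 15, 17, 19
Level 3: 10, 16, 18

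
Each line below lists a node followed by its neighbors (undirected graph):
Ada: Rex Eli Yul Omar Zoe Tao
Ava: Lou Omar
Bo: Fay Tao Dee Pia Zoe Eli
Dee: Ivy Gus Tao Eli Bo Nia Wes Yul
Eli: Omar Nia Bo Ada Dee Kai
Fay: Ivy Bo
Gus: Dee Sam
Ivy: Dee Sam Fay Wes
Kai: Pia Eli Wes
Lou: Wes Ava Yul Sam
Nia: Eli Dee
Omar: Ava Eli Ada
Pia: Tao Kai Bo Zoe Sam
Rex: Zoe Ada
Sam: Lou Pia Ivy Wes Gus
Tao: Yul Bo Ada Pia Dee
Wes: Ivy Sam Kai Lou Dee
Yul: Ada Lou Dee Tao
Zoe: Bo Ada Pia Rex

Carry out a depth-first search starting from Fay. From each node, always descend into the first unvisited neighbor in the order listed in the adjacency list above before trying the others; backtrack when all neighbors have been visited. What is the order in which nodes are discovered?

Visit Fay
Fay → Ivy
Ivy → Dee
Dee → Gus
Gus → Sam
Sam → Lou
Lou → Wes
Wes → Kai
Kai → Pia
Pia → Tao
Tao → Yul
Yul → Ada
Ada → Rex
Rex → Zoe
Zoe → Bo
Bo → Eli
Eli → Omar
Omar → Ava
Eli → Nia

Fay, Ivy, Dee, Gus, Sam, Lou, Wes, Kai, Pia, Tao, Yul, Ada, Rex, Zoe, Bo, Eli, Omar, Ava, Nia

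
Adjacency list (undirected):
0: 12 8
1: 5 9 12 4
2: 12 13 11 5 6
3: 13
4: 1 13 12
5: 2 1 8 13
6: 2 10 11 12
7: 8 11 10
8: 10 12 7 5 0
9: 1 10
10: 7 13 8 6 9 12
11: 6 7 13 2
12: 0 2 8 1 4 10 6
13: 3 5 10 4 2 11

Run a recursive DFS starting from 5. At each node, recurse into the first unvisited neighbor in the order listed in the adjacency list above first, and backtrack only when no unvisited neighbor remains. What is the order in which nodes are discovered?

Visit 5
5 → 2
2 → 12
12 → 0
0 → 8
8 → 10
10 → 7
7 → 11
11 → 6
11 → 13
13 → 3
13 → 4
4 → 1
1 → 9

5, 2, 12, 0, 8, 10, 7, 11, 6, 13, 3, 4, 1, 9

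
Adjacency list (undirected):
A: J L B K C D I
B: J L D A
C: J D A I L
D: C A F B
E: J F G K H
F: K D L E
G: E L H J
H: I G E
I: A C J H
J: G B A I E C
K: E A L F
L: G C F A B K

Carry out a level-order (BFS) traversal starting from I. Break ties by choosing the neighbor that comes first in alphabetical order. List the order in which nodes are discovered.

Visit I; enqueue A, C, H, J → queue [A, C, H, J]
Visit A; enqueue B, D, K, L → queue [C, H, J, B, D, K, L]
Visit C → queue [H, J, B, D, K, L]
Visit H; enqueue E, G → queue [J, B, D, K, L, E, G]
Visit J → queue [B, D, K, L, E, G]
Visit B → queue [D, K, L, E, G]
Visit D; enqueue F → queue [K, L, E, G, F]
Visit K → queue [L, E, G, F]
Visit L → queue [E, G, F]
Visit E → queue [G, F]
Visit G → queue [F]
Visit F → queue []

I, A, C, H, J, B, D, K, L, E, G, F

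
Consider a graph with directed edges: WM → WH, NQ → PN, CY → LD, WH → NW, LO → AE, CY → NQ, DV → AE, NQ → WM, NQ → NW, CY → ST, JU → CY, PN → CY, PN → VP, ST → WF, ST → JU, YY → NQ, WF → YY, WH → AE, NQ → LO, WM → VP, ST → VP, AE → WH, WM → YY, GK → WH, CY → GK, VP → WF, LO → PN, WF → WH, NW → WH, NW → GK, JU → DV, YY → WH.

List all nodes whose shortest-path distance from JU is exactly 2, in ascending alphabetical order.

Level 0: JU
Level 1: CY, DV
Level 2: AE, GK, LD, NQ, ST
Level 3: LO, NW, PN, VP, WF, WH, WM
Level 4: YY

AE, GK, LD, NQ, ST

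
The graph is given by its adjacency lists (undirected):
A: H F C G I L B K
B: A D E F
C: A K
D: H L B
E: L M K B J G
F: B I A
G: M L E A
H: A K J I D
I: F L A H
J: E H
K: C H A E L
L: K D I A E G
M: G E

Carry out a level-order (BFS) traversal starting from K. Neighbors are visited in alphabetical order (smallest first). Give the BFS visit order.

Visit K; enqueue A, C, E, H, L → queue [A, C, E, H, L]
Visit A; enqueue B, F, G, I → queue [C, E, H, L, B, F, G, I]
Visit C → queue [E, H, L, B, F, G, I]
Visit E; enqueue J, M → queue [H, L, B, F, G, I, J, M]
Visit H; enqueue D → queue [L, B, F, G, I, J, M, D]
Visit L → queue [B, F, G, I, J, M, D]
Visit B → queue [F, G, I, J, M, D]
Visit F → queue [G, I, J, M, D]
Visit G → queue [I, J, M, D]
Visit I → queue [J, M, D]
Visit J → queue [M, D]
Visit M → queue [D]
Visit D → queue []

K → A → C → E → H → L → B → F → G → I → J → M → D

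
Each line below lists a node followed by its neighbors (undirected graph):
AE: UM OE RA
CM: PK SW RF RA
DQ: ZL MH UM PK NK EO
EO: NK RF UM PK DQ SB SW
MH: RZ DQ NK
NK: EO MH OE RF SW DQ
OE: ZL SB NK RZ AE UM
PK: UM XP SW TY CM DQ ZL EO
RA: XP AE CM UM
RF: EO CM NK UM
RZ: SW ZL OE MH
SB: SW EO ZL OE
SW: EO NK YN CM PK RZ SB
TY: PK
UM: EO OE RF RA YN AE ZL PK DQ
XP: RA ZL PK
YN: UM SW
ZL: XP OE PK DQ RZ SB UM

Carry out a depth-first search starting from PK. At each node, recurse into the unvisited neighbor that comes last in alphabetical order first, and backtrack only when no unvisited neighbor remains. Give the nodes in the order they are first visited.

Visit PK
PK → ZL
ZL → XP
XP → RA
RA → UM
UM → YN
YN → SW
SW → SB
SB → OE
OE → RZ
RZ → MH
MH → NK
NK → RF
RF → EO
EO → DQ
RF → CM
OE → AE
PK → TY

PK, ZL, XP, RA, UM, YN, SW, SB, OE, RZ, MH, NK, RF, EO, DQ, CM, AE, TY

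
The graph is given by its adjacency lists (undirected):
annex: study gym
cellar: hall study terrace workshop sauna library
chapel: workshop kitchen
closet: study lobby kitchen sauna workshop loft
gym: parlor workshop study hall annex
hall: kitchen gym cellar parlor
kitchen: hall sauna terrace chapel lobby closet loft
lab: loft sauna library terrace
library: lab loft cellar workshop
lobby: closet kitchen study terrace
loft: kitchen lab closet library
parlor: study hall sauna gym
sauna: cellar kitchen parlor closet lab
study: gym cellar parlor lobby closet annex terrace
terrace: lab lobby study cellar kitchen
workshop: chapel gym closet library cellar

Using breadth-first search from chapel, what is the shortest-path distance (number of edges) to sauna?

2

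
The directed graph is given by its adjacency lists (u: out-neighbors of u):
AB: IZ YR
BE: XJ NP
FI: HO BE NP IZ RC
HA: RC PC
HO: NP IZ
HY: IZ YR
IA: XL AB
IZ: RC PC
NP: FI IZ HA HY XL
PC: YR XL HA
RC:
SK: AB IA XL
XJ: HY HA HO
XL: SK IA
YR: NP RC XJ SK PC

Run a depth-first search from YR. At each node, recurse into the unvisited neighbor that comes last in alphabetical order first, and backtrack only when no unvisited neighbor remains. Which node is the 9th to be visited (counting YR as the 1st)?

IA

Visit YR
YR → XJ
XJ → HY
HY → IZ
IZ → RC
IZ → PC
PC → XL
XL → SK
SK → IA
IA → AB
PC → HA
XJ → HO
HO → NP
NP → FI
FI → BE

Visit order: YR, XJ, HY, IZ, RC, PC, XL, SK, IA, AB, HA, HO, NP, FI, BE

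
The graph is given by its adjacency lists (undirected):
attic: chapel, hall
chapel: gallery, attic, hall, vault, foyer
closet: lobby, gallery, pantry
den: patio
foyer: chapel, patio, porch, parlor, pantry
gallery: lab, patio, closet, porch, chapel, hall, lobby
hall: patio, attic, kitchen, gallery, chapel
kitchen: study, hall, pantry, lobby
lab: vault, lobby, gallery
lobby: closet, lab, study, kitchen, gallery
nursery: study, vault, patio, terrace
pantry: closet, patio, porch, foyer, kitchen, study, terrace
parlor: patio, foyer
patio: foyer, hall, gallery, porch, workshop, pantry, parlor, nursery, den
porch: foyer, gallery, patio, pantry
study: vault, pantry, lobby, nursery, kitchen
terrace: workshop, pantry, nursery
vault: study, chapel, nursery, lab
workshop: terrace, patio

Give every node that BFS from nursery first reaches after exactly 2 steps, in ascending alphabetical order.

chapel, den, foyer, gallery, hall, kitchen, lab, lobby, pantry, parlor, porch, workshop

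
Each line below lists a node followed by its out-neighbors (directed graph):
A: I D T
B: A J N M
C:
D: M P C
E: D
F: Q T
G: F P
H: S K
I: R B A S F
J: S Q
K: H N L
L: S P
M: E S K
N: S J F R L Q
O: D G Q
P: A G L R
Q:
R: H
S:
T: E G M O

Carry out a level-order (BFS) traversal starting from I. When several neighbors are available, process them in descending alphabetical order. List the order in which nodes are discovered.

Visit I; enqueue S, R, F, B, A → queue [S, R, F, B, A]
Visit S → queue [R, F, B, A]
Visit R; enqueue H → queue [F, B, A, H]
Visit F; enqueue T, Q → queue [B, A, H, T, Q]
Visit B; enqueue N, M, J → queue [A, H, T, Q, N, M, J]
Visit A; enqueue D → queue [H, T, Q, N, M, J, D]
Visit H; enqueue K → queue [T, Q, N, M, J, D, K]
Visit T; enqueue O, G, E → queue [Q, N, M, J, D, K, O, G, E]
Visit Q → queue [N, M, J, D, K, O, G, E]
Visit N; enqueue L → queue [M, J, D, K, O, G, E, L]
Visit M → queue [J, D, K, O, G, E, L]
Visit J → queue [D, K, O, G, E, L]
Visit D; enqueue P, C → queue [K, O, G, E, L, P, C]
Visit K → queue [O, G, E, L, P, C]
Visit O → queue [G, E, L, P, C]
Visit G → queue [E, L, P, C]
Visit E → queue [L, P, C]
Visit L → queue [P, C]
Visit P → queue [C]
Visit C → queue []

I S R F B A H T Q N M J D K O G E L P C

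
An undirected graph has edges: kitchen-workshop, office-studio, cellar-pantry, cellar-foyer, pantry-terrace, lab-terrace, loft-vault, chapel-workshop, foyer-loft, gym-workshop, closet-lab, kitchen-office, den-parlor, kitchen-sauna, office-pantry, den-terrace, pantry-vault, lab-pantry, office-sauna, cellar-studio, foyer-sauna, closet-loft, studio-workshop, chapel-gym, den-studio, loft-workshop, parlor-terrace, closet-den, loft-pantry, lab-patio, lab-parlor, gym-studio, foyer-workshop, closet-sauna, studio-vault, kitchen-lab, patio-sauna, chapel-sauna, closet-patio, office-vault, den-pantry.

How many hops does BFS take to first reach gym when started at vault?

2

Level 0: vault
Level 1: loft, office, pantry, studio
Level 2: cellar, closet, den, foyer, gym, kitchen, lab, sauna, terrace, workshop
Level 3: chapel, parlor, patio
gym first appears at level 2.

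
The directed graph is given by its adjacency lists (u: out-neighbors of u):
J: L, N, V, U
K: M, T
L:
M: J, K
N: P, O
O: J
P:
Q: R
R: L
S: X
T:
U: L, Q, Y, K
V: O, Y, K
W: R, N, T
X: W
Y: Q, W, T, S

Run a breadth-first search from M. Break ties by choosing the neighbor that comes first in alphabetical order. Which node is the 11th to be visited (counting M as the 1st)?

Visit M; enqueue J, K → queue [J, K]
Visit J; enqueue L, N, U, V → queue [K, L, N, U, V]
Visit K; enqueue T → queue [L, N, U, V, T]
Visit L → queue [N, U, V, T]
Visit N; enqueue O, P → queue [U, V, T, O, P]
Visit U; enqueue Q, Y → queue [V, T, O, P, Q, Y]
Visit V → queue [T, O, P, Q, Y]
Visit T → queue [O, P, Q, Y]
Visit O → queue [P, Q, Y]
Visit P → queue [Q, Y]
Visit Q; enqueue R → queue [Y, R]
Visit Y; enqueue S, W → queue [R, S, W]
Visit R → queue [S, W]
Visit S; enqueue X → queue [W, X]
Visit W → queue [X]
Visit X → queue []

Visit order: M, J, K, L, N, U, V, T, O, P, Q, Y, R, S, W, X

Q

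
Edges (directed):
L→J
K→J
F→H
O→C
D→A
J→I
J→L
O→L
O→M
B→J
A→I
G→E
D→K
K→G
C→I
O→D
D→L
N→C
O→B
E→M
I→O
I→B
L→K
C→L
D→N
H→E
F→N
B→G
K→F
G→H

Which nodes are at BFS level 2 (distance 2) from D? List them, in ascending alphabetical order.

C, F, G, I, J

Level 0: D
Level 1: A, K, L, N
Level 2: C, F, G, I, J
Level 3: B, E, H, O
Level 4: M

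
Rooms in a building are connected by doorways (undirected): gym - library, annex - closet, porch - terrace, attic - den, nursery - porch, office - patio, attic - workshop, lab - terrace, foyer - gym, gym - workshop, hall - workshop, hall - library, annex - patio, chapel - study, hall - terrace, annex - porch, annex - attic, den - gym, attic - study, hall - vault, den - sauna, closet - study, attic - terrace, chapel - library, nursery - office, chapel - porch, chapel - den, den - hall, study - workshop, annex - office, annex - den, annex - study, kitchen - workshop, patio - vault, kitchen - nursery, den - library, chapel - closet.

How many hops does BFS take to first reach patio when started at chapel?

Level 0: chapel
Level 1: closet, den, library, porch, study
Level 2: annex, attic, gym, hall, nursery, sauna, terrace, workshop
Level 3: foyer, kitchen, lab, office, patio, vault
patio first appears at level 3.

3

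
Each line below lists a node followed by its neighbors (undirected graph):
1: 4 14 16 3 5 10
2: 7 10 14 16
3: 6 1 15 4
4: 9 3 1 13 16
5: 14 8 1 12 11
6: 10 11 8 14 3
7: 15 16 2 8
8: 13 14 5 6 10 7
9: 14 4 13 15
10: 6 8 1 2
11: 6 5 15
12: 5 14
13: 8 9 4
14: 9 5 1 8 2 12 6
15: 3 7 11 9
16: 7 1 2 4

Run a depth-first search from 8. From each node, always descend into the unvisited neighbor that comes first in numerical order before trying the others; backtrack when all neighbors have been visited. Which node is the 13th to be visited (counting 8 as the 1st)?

6

Visit 8
8 → 5
5 → 1
1 → 3
3 → 4
4 → 9
9 → 13
9 → 14
14 → 2
2 → 7
7 → 15
15 → 11
11 → 6
6 → 10
7 → 16
14 → 12

Visit order: 8, 5, 1, 3, 4, 9, 13, 14, 2, 7, 15, 11, 6, 10, 16, 12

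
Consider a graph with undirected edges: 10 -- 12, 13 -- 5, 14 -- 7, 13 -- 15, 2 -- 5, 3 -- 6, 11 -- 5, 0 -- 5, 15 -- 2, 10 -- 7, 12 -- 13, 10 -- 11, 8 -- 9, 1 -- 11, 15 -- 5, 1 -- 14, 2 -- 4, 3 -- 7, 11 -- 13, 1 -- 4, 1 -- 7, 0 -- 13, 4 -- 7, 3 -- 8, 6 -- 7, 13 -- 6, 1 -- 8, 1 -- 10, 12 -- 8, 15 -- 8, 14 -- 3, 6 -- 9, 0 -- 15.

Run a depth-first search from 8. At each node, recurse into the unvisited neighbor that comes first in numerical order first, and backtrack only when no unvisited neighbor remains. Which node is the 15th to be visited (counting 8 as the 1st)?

9

Visit 8
8 → 1
1 → 4
4 → 2
2 → 5
5 → 0
0 → 13
13 → 6
6 → 3
3 → 7
7 → 10
10 → 11
10 → 12
7 → 14
6 → 9
13 → 15

Visit order: 8, 1, 4, 2, 5, 0, 13, 6, 3, 7, 10, 11, 12, 14, 9, 15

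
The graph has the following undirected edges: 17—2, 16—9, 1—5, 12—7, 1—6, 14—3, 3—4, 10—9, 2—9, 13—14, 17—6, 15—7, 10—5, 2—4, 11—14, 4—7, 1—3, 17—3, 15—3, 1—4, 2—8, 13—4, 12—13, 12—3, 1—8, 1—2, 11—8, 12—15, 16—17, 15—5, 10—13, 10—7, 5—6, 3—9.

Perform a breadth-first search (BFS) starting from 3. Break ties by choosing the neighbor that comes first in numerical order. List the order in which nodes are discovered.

3, 1, 4, 9, 12, 14, 15, 17, 2, 5, 6, 8, 7, 13, 10, 16, 11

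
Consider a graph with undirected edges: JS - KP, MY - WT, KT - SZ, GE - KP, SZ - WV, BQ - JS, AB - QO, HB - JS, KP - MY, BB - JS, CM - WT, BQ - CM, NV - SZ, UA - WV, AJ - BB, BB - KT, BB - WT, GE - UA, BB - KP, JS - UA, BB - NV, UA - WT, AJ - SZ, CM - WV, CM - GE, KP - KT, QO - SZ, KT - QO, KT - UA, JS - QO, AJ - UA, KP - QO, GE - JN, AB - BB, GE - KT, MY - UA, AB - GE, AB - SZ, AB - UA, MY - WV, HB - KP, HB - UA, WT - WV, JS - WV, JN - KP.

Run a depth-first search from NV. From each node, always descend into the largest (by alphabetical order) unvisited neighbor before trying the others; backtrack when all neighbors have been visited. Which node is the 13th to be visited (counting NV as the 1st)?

Visit NV
NV → SZ
SZ → WV
WV → WT
WT → UA
UA → MY
MY → KP
KP → QO
QO → KT
KT → GE
GE → JN
GE → CM
CM → BQ
BQ → JS
JS → HB
JS → BB
BB → AJ
BB → AB

Visit order: NV, SZ, WV, WT, UA, MY, KP, QO, KT, GE, JN, CM, BQ, JS, HB, BB, AJ, AB

BQ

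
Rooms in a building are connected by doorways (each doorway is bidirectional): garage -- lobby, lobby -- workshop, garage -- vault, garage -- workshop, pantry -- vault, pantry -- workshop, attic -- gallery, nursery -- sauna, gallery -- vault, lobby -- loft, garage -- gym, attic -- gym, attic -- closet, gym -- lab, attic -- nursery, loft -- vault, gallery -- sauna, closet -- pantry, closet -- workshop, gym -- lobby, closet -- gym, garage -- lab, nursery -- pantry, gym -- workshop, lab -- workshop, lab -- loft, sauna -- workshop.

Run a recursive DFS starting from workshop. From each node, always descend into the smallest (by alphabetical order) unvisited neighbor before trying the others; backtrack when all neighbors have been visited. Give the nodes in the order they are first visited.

workshop, closet, attic, gallery, sauna, nursery, pantry, vault, garage, gym, lab, loft, lobby

Visit workshop
workshop → closet
closet → attic
attic → gallery
gallery → sauna
sauna → nursery
nursery → pantry
pantry → vault
vault → garage
garage → gym
gym → lab
lab → loft
loft → lobby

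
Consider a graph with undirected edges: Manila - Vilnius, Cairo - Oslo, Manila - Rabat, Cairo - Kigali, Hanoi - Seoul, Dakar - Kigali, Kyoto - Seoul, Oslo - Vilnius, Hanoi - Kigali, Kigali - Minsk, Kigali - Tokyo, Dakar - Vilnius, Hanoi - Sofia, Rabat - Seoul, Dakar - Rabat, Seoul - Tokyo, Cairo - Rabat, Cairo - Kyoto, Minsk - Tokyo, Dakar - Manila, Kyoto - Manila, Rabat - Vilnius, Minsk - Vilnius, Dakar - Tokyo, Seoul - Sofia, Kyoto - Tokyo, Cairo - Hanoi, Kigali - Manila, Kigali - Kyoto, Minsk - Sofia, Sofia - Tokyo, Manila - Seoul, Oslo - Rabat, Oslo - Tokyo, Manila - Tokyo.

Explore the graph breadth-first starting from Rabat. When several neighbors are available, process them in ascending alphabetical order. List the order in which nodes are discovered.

Visit Rabat; enqueue Cairo, Dakar, Manila, Oslo, Seoul, Vilnius → queue [Cairo, Dakar, Manila, Oslo, Seoul, Vilnius]
Visit Cairo; enqueue Hanoi, Kigali, Kyoto → queue [Dakar, Manila, Oslo, Seoul, Vilnius, Hanoi, Kigali, Kyoto]
Visit Dakar; enqueue Tokyo → queue [Manila, Oslo, Seoul, Vilnius, Hanoi, Kigali, Kyoto, Tokyo]
Visit Manila → queue [Oslo, Seoul, Vilnius, Hanoi, Kigali, Kyoto, Tokyo]
Visit Oslo → queue [Seoul, Vilnius, Hanoi, Kigali, Kyoto, Tokyo]
Visit Seoul; enqueue Sofia → queue [Vilnius, Hanoi, Kigali, Kyoto, Tokyo, Sofia]
Visit Vilnius; enqueue Minsk → queue [Hanoi, Kigali, Kyoto, Tokyo, Sofia, Minsk]
Visit Hanoi → queue [Kigali, Kyoto, Tokyo, Sofia, Minsk]
Visit Kigali → queue [Kyoto, Tokyo, Sofia, Minsk]
Visit Kyoto → queue [Tokyo, Sofia, Minsk]
Visit Tokyo → queue [Sofia, Minsk]
Visit Sofia → queue [Minsk]
Visit Minsk → queue []

Rabat → Cairo → Dakar → Manila → Oslo → Seoul → Vilnius → Hanoi → Kigali → Kyoto → Tokyo → Sofia → Minsk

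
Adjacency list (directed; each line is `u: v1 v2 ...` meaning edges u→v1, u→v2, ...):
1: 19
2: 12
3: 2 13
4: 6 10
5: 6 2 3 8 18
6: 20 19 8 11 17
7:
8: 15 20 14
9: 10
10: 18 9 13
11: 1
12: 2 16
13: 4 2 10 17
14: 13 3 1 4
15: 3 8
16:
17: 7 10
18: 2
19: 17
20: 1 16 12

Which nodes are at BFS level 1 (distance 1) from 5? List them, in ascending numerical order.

Level 0: 5
Level 1: 2, 3, 6, 8, 18
Level 2: 11, 12, 13, 14, 15, 17, 19, 20
Level 3: 1, 4, 7, 10, 16
Level 4: 9

2, 3, 6, 8, 18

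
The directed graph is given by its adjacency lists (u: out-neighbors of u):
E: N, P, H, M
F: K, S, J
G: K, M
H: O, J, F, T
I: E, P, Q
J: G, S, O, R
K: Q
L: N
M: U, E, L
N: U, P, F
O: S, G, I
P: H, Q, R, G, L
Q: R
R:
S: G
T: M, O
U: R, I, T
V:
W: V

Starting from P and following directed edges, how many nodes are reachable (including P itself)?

BFS from P visits: P, G, H, L, Q, R, K, M, F, J, O, T, N, E, U, S, I
Reachable nodes: 17 of 19 total.

17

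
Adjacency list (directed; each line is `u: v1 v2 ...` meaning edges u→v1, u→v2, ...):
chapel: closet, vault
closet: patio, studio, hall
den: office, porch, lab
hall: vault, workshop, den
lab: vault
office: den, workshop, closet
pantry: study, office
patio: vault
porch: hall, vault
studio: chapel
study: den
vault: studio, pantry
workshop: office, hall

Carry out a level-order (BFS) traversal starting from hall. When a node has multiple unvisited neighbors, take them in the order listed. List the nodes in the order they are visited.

hall, vault, workshop, den, studio, pantry, office, porch, lab, chapel, study, closet, patio

Visit hall; enqueue vault, workshop, den → queue [vault, workshop, den]
Visit vault; enqueue studio, pantry → queue [workshop, den, studio, pantry]
Visit workshop; enqueue office → queue [den, studio, pantry, office]
Visit den; enqueue porch, lab → queue [studio, pantry, office, porch, lab]
Visit studio; enqueue chapel → queue [pantry, office, porch, lab, chapel]
Visit pantry; enqueue study → queue [office, porch, lab, chapel, study]
Visit office; enqueue closet → queue [porch, lab, chapel, study, closet]
Visit porch → queue [lab, chapel, study, closet]
Visit lab → queue [chapel, study, closet]
Visit chapel → queue [study, closet]
Visit study → queue [closet]
Visit closet; enqueue patio → queue [patio]
Visit patio → queue []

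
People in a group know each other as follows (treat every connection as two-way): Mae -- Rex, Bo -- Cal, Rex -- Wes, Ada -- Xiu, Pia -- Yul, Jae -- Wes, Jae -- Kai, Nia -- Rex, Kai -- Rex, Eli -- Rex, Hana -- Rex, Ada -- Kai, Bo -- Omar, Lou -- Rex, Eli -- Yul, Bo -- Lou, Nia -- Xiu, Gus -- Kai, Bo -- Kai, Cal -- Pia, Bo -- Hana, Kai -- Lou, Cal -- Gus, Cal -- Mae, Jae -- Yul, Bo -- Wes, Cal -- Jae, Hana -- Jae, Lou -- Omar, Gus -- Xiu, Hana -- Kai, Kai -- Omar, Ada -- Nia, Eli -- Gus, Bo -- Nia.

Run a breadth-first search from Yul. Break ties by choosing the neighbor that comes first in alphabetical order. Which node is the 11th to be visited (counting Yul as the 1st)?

Xiu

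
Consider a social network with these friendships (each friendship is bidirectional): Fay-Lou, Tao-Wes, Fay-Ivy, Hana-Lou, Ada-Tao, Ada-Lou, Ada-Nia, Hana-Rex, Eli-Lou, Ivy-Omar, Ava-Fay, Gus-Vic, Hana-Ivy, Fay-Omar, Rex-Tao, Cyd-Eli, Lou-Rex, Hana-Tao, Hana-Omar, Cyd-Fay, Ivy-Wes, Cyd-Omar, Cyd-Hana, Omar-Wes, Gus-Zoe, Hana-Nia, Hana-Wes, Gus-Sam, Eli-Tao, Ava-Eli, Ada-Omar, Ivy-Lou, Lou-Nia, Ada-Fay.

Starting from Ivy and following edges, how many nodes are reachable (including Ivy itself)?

BFS from Ivy visits: Ivy, Fay, Hana, Lou, Omar, Wes, Ada, Ava, Cyd, Nia, Rex, Tao, Eli
Reachable nodes: 13 of 17 total.

13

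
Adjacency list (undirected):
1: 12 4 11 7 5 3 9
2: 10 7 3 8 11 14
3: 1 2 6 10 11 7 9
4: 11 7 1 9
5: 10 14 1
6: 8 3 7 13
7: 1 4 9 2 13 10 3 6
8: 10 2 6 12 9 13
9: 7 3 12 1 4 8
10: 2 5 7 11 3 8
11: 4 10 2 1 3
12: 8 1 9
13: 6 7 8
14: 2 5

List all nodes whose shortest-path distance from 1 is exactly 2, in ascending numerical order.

2, 6, 8, 10, 13, 14

Level 0: 1
Level 1: 3, 4, 5, 7, 9, 11, 12
Level 2: 2, 6, 8, 10, 13, 14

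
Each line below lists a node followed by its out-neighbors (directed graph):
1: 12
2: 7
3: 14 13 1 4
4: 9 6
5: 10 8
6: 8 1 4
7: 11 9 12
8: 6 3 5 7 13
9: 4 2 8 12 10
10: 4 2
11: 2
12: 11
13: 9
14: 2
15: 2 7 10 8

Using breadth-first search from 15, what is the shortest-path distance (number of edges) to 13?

2

Level 0: 15
Level 1: 2, 7, 8, 10
Level 2: 3, 4, 5, 6, 9, 11, 12, 13
Level 3: 1, 14
13 first appears at level 2.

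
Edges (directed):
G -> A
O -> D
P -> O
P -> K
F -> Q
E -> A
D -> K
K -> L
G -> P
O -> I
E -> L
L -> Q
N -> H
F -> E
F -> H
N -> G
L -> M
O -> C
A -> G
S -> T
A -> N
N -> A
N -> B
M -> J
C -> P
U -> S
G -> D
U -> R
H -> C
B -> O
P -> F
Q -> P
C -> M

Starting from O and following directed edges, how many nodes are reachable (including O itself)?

BFS from O visits: O, C, D, I, M, P, K, J, F, L, E, H, Q, A, G, N, B
Reachable nodes: 17 of 21 total.

17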